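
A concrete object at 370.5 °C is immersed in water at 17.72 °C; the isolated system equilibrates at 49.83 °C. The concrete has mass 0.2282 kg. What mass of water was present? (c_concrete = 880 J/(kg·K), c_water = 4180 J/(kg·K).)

m ≈ 0.48 kg

Heat lost by the concrete = heat gained by the water:
0.2282×880×(370.5 − 49.83) = m×4180×(49.83 − 17.72)
134220 m = 64396  ⇒  m ≈ 0.4798 kg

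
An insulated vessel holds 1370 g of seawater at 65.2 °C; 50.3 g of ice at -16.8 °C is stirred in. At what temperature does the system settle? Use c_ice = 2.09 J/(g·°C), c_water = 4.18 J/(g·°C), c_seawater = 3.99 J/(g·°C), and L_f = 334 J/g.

T_f ≈ 59.5 °C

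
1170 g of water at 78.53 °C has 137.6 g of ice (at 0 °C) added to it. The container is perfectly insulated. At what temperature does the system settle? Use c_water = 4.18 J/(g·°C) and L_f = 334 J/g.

T_f ≈ 61.9 °C

Taking heat into each body as positive, Σ m c ΔT = 0:
latent heat to melt: 137.6×334 = 45958; warm the meltwater: 575.17 T; water: 4890.6(T − 78.53)
5465.8 T = 384059 − 45958 = 338100
T ≈ 61.86 °C. Since T > 0 °C, the all-ice-melts assumption holds.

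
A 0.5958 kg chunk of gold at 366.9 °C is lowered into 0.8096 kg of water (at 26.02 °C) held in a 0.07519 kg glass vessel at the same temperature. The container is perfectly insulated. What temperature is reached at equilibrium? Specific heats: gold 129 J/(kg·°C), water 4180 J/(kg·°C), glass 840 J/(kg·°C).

T_f ≈ 33.5 °C

Heat gained plus heat lost sum to zero:
0.5958*129*(T − 366.9) + 0.8096*4180*(T − 26.02) + 0.07519*840*(T − 26.02) = 0
3524.1 T = 117898
T = 117898/3524.1 ≈ 33.45 °C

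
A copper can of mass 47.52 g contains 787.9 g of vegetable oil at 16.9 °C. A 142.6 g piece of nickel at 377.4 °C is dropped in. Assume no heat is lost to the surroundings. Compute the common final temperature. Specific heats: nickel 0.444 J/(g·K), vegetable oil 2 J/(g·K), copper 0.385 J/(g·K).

Taking heat into each body as positive, Σ m c ΔT = 0:
142.6·0.444·(T − 377.4) + 787.9·2·(T − 16.9) + 47.52·0.385·(T − 16.9) = 0
63.31(T − 377.4) + 1575.8(T − 16.9) + 18.3(T − 16.9) = 0
1657.4 T = 50835
T ≈ 30.67 °C

T_f ≈ 30.7 °C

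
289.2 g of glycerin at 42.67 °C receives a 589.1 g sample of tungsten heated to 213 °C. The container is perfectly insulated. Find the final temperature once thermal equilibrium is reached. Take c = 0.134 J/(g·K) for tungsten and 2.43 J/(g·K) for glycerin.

|Q_tungsten| = |Q_glycerin|:
589.1*0.134*(213 − T) = 289.2*2.43*(T − 42.67)
78.94(213 − T) = 702.76(T − 42.67)
781.7 T = 46801  ⇒  T ≈ 59.87 °C

T_f ≈ 59.9 °C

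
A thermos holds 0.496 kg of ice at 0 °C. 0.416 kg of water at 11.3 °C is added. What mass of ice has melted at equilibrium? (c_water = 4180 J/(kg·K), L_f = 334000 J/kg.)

m_melted ≈ 0.0588 kg

Water can give up m c ΔT = 0.416×4180×11.3 = 19649 J before reaching 0 °C.
To melt every bit of ice: 0.496×334000 = 165664 J.
Since 19649 < 165664 J, not all the ice melts; equilibrium is at 0 °C.
m_melt = 19649 / L_f = 0.05883 kg.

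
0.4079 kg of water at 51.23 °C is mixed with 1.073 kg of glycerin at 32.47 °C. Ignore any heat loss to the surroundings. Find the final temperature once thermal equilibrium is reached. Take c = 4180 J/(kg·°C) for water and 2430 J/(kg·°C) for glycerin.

T_f ≈ 39.9 °C

Heat lost by the water equals heat gained by the glycerin:
0.4079·4180·(51.23 − T) = 1.073·2430·(T − 32.47)
1705(51.23 − T) = 2607.4(T − 32.47)
4312.4 T = 172010  ⇒  T ≈ 39.89 °C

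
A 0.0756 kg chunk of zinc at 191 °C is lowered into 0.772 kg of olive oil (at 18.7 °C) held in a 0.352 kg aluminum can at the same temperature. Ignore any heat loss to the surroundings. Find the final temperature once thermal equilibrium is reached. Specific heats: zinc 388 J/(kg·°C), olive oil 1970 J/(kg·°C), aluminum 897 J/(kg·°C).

T_f ≈ 21.4 °C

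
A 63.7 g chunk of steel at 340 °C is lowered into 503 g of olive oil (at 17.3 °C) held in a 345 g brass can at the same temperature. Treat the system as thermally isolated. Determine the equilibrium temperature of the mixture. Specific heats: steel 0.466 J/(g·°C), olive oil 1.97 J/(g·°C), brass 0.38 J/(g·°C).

T_f ≈ 25.6 °C

Taking heat into each body as positive, Σ m c ΔT = 0:
63.7*0.466*(T − 340) + 503*1.97*(T − 17.3) + 345*0.38*(T − 17.3) = 0
29.68(T − 340) + 990.91(T − 17.3) + 131.1(T − 17.3) = 0
(29.68 + 990.91 + 131.1) T = 29.68*340 + 990.91*17.3 + 131.1*17.3
T = 29503 / 1151.7 = 25.6 °C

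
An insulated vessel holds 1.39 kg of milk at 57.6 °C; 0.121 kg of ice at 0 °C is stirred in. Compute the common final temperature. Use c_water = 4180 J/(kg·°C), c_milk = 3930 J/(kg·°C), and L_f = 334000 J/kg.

T_f ≈ 45.9 °C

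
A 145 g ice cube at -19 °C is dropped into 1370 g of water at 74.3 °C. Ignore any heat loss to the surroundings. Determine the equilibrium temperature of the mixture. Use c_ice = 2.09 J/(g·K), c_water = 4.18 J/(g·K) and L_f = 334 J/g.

Net heat exchanged in the isolated system is zero:
warm ice to 0 °C: 145·2.09·(0 − (-19)) = 5757.9; fusion: m_ice L_f = 145·334 = 48430; warm the meltwater: 606.1 T; water: 5726.6(T − 74.3)
6332.7 T = 425486 − 54188 = 371298
T ≈ 58.63 °C. Since T > 0 °C, the all-ice-melts assumption holds.

T_f ≈ 58.6 °C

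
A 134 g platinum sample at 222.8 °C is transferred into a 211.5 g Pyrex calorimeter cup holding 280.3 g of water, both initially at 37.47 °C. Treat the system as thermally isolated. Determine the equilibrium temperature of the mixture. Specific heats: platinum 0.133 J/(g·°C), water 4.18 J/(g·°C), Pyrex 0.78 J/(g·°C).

Setting the total heat transfer to zero:
134*0.133*(T − 222.8) + 280.3*4.18*(T − 37.47) + 211.5*0.78*(T − 37.47) = 0
1354.4 T = 54054
T ≈ 39.91 °C

T_f ≈ 39.9 °C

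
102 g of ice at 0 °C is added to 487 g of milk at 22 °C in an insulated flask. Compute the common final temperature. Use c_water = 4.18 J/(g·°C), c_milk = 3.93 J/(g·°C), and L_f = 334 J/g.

T_f ≈ 3.4 °C

Conservation of energy gives ΣQ = 0:
fusion: m_ice L_f = 102×334 = 34068
  meltwater 0→T: 102×4.18×T = 426.36 T
  milk cools: 487×3.93×(T − 22) = 1913.9(T − 22)
2340.3 T = 42106 − 34068 = 8038
T ≈ 3.43 °C — above 0 °C, consistent with complete melting.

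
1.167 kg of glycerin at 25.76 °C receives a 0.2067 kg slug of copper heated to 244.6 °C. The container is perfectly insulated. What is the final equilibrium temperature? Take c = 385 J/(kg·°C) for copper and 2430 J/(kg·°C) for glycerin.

T_f ≈ 31.7 °C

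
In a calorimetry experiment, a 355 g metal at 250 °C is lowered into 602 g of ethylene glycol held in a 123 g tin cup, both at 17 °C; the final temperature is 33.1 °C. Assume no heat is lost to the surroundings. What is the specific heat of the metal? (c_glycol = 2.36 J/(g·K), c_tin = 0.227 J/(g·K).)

c ≈ 0.303 J/(g·K)

Heat gained plus heat lost sum to zero:
355×c×(33.1 − 250) + 602×2.36×(33.1 − 17) + 123×0.227×(33.1 − 17) = 0
-77000 c = -23323
c = -23323/-77000 ≈ 0.3029 J/(g·K)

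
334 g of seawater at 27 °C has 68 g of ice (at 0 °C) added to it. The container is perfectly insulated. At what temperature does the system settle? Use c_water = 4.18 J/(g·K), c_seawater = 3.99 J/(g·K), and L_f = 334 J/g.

Setting the total heat transfer to zero:
latent heat to melt: 68·334 = 22712; warm the meltwater: 284.24 T; seawater cools: 334·3.99·(T − 27) = 1332.7(T − 27)
1616.9 T = 35982 − 22712 = 13270
T ≈ 8.21 °C (positive, so assuming full melt was valid).

T_f ≈ 8.2 °C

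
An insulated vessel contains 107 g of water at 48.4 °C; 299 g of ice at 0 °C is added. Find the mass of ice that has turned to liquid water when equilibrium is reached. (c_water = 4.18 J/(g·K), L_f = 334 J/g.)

m_melted ≈ 64.8 g

Water can give up m c ΔT = 107·4.18·48.4 = 21647 J before reaching 0 °C.
To melt every bit of ice: 299·334 = 99866 J.
That's not enough to melt it all — equilibrium is at 0 °C with ice remaining.
m_melt = 21647 / L_f = 64.81 g.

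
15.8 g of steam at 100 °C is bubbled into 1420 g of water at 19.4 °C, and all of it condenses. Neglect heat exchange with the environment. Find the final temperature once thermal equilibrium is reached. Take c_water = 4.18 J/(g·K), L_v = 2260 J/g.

T_f ≈ 26.2 °C

Taking heat into each body as positive, Σ m c ΔT = 0:
condense steam: −15.8·2260 = −35708
  condensed water 100 °C→T: 66.04(T − 100)
  original water: 5935.6(T − 19.4)
6001.6 T = 35708 + 6604.4 + 115151 = 157463
T ≈ 26.24 °C, under the boiling point, so the assumption holds.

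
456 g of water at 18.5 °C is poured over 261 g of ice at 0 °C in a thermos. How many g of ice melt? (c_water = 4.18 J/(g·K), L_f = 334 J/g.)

m_melted ≈ 106 g

Heat available from the water dropping to 0 °C: 456×4.18×18.5 = 35262 J.
Melting all 261 g of ice would need 261×334 = 87174 J.
35262 J < 87174 J, so only part of the ice melts and the system sits at 0 °C.
m_melt = 35262 / L_f = 105.6 g.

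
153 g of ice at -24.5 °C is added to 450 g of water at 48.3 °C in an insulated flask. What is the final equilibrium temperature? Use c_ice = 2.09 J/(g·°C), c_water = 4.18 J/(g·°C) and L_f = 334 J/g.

Net heat exchanged in the isolated system is zero:
ice -24.5→0 °C: 153×2.09×24.5 = 7834.4
  fusion: m_ice L_f = 153×334 = 51102
  meltwater 0→T: 153×4.18×T = 639.54 T
  water cools: 450×4.18×(T − 48.3) = 1881(T − 48.3)
2520.5 T = 90852 − 58936 = 31916
T ≈ 12.66 °C (positive, so assuming full melt was valid).

T_f ≈ 12.7 °C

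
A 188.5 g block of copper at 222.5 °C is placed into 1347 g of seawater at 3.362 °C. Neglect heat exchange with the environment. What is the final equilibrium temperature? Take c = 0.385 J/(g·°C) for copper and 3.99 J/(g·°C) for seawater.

Setting the total heat transfer to zero:
188.5·0.385·(T − 222.5) + 1347·3.99·(T − 3.362) = 0
5447.1 T = 34217
T ≈ 6.28 °C

T_f ≈ 6.3 °C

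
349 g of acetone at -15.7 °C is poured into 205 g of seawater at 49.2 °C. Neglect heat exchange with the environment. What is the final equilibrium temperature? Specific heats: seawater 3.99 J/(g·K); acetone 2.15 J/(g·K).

T_f ≈ 18.1 °C

|Q_seawater| = |Q_acetone|:
205×3.99×(49.2 − T) = 349×2.15×(T − (-15.7))
817.95(49.2 − T) = 750.35(T − (-15.7))
1568.3 T = 28463  ⇒  T ≈ 18.15 °C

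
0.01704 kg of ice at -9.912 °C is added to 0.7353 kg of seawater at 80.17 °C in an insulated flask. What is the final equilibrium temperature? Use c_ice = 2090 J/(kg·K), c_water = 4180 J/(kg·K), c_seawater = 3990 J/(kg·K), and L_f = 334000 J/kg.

T_f ≈ 76.3 °C

Sum of m c ΔT and latent-heat terms is zero:
warm ice to 0 °C: 0.01704·2090·(0 − (-9.912)) = 353
  fusion: m_ice L_f = 0.01704·334000 = 5691.4
  warm the meltwater: 71.23 T
  seawater cools: 0.7353·3990·(T − 80.17) = 2933.8(T − 80.17)
3005.1 T = 235207 − 6044.4 = 229162
T ≈ 76.26 °C — above 0 °C, consistent with complete melting.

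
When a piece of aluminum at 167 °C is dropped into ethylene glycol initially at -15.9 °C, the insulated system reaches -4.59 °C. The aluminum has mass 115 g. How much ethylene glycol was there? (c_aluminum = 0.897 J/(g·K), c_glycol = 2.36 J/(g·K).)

Setting the total heat transfer to zero:
115×0.897×(-4.59 − 167) + m×2.36×(-4.59 − (-15.9)) = 0
26.69 m = 17700
m = 17700/26.69 ≈ 663.1 g

m ≈ 663 g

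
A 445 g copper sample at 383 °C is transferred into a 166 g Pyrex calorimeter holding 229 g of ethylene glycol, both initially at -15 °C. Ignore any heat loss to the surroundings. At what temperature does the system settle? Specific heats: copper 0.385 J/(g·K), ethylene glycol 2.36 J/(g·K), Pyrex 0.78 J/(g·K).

T_f ≈ 66.1 °C

Setting the total heat transfer to zero:
445·0.385·(T − 383) + 229·2.36·(T − (-15)) + 166·0.78·(T − (-15)) = 0
171.33(T − 383) + 540.44(T − (-15)) + 129.48(T − (-15)) = 0
(171.33 + 540.44 + 129.48) T = 171.33·383 + 540.44·(-15) + 129.48·(-15)
T = 55569 / 841.25 = 66.1 °C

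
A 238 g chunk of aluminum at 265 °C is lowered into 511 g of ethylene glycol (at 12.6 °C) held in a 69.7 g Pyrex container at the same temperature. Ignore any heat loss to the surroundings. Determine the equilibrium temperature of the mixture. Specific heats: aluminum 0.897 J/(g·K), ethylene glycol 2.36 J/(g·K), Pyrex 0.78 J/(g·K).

T_f ≈ 49.2 °C

With ΣQ=0 the equilibrium temperature is the m·c-weighted mean:
T_f = (213.49×265 + 1206×12.6 + 54.37×12.6) / (213.49 + 1206 + 54.37)
    = 72454 / 1473.8 ≈ 49.16 °C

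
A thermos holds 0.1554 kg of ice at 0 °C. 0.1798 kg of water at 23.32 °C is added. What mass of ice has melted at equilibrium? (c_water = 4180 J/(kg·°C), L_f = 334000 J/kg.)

m_melted ≈ 0.0525 kg

Water can give up m c ΔT = 0.1798·4180·23.32 = 17526 J before reaching 0 °C.
Melting all 0.1554 kg of ice would need 0.1554·334000 = 51904 J.
That's not enough to melt it all — equilibrium is at 0 °C with ice remaining.
m_melt = 17526 / L_f = 0.05247 kg.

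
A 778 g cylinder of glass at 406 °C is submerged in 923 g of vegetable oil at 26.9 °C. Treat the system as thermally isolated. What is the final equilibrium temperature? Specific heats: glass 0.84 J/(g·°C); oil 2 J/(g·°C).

T_f ≈ 126.0 °C

T_f = Σ m_i c_i T_i / Σ m_i c_i:
T_f = (653.52*406 + 1846*26.9) / (653.52 + 1846)
    = 314987 / 2499.5 ≈ 126.02 °C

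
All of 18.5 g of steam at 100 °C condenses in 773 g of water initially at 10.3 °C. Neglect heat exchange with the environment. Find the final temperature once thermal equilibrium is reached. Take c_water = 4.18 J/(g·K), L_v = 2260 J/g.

Setting the total heat transfer to zero:
steam→water at 100 °C releases m L_v = 18.5·2260 = 41810; condensed water 100 °C→T: 77.33(T − 100); water warms: 773·4.18·(T − 10.3) = 3231.1(T − 10.3)
3308.5 T = 41810 + 7733 + 33281 = 82824
T ≈ 25.03 °C, under the boiling point, so the assumption holds.

T_f ≈ 25.0 °C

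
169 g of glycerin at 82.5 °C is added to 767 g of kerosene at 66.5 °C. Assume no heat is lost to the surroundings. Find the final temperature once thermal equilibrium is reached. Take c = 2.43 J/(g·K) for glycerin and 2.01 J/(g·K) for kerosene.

T_f ≈ 69.9 °C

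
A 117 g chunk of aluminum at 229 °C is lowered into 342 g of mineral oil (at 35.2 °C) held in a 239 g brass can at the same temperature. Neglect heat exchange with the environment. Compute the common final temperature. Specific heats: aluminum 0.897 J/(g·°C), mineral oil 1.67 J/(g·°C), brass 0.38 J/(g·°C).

Heat gained plus heat lost sum to zero:
117×0.897×(T − 229) + 342×1.67×(T − 35.2) + 239×0.38×(T − 35.2) = 0
104.95(T − 229) + 571.14(T − 35.2) + 90.82(T − 35.2) = 0
(104.95 + 571.14 + 90.82) T = 104.95×229 + 571.14×35.2 + 90.82×35.2
T = 47334 / 766.91 = 61.7 °C

T_f ≈ 61.7 °C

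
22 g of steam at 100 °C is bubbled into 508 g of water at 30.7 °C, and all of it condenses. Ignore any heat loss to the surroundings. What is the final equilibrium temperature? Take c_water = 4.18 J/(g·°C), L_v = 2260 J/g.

T_f ≈ 56.0 °C

Sum of m c ΔT and latent-heat terms is zero:
steam→water at 100 °C releases m L_v = 22·2260 = 49720
  condensed water 100 °C→T: 91.96(T − 100)
  original water: 2123.4(T − 30.7)
2215.4 T = 49720 + 9196 + 65190 = 124106
T ≈ 56.02 °C, under the boiling point, so the assumption holds.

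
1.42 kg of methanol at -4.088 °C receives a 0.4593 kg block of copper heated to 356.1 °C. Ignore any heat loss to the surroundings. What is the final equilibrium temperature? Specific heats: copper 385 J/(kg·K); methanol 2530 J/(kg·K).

Heat gained plus heat lost sum to zero:
0.4593·385·(T − 356.1) + 1.42·2530·(T − (-4.088)) = 0
3769.4 T = 48283
T = 48283 / 3769.4 = 12.8 °C

T_f ≈ 12.8 °C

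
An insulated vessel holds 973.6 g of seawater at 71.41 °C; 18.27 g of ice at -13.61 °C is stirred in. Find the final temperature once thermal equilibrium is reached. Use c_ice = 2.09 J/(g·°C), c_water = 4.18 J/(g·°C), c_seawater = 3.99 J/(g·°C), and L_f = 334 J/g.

Heat gained plus heat lost sum to zero:
ice -13.61→0 °C: 18.27·2.09·13.61 = 519.69
  latent heat to melt: 18.27·334 = 6102.2
  warm the meltwater: 76.37 T
  seawater: 3884.7(T − 71.41)
3961 T = 277404 − 6621.9 = 270782
T ≈ 68.36 °C. Since T > 0 °C, the all-ice-melts assumption holds.

T_f ≈ 68.4 °C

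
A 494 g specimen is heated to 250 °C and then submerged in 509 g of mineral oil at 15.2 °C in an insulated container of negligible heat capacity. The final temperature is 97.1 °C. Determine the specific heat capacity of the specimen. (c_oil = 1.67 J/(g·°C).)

c ≈ 0.922 J/(g·°C)

Conservation of energy gives ΣQ = 0:
494×c×(97.1 − 250) + 509×1.67×(97.1 − 15.2) = 0
-75533 c = -69617
c = -69617/-75533 ≈ 0.9217 J/(g·°C)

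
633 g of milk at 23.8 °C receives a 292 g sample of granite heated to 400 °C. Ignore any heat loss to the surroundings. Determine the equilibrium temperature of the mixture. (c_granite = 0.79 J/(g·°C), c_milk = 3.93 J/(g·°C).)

T_f is the heat-capacity-weighted average of the initial temperatures:
T_f = (230.68*400 + 2487.7*23.8) / (230.68 + 2487.7)
    = 151479 / 2718.4 ≈ 55.72 °C

T_f ≈ 55.7 °C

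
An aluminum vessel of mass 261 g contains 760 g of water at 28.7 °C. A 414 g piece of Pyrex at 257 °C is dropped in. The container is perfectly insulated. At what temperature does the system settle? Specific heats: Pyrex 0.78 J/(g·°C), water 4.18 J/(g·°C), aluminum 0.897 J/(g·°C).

Heat gained plus heat lost sum to zero:
414·0.78·(T − 257) + 760·4.18·(T − 28.7) + 261·0.897·(T − 28.7) = 0
322.92(T − 257) + 3176.8(T − 28.7) + 234.12(T − 28.7) = 0
3733.8 T = 180884
T ≈ 48.44 °C

T_f ≈ 48.4 °C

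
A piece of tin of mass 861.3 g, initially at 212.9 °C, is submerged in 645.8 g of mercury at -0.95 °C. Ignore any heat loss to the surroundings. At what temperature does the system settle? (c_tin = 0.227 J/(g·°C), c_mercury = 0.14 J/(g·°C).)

Let T be the final temperature. ΣQ_i = 0:
861.3×0.227×(T − 212.9) + 645.8×0.14×(T − (-0.95)) = 0
195.52(T − 212.9) + 90.41(T − (-0.95)) = 0
(195.52 + 90.41) T = 195.52×212.9 + 90.41×(-0.95)
T = 41539/285.93 ≈ 145.28 °C

T_f ≈ 145.3 °C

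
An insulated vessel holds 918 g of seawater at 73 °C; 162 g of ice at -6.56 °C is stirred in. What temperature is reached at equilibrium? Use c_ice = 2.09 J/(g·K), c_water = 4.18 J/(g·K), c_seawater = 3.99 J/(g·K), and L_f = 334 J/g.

Energy balance with sensible and latent terms:
warm ice to 0 °C: 162·2.09·(0 − (-6.56)) = 2221.1; melt ice: 162·334 = 54108; meltwater 0→T: 162·4.18·T = 677.16 T; seawater: 3662.8(T − 73)
4340 T = 267386 − 56329 = 211057
T ≈ 48.63 °C (positive, so assuming full melt was valid).

T_f ≈ 48.6 °C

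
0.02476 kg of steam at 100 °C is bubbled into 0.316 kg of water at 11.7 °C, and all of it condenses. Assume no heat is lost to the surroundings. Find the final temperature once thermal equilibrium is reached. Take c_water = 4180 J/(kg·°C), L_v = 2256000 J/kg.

T_f ≈ 57.3 °C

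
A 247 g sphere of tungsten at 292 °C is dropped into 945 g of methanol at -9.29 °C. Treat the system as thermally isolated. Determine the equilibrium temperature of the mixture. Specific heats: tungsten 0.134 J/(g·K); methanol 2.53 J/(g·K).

T_f ≈ -5.2 °C

T_f is the heat-capacity-weighted average of the initial temperatures:
T_f = (33.1×292 + 2390.8×(-9.29)) / (33.1 + 2390.8)
    = -12546 / 2423.9 ≈ -5.18 °C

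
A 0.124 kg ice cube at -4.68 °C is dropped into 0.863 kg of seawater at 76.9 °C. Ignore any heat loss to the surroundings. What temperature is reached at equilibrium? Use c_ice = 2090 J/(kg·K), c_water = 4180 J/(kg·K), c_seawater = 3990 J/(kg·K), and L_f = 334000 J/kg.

T_f ≈ 56.1 °C

Taking heat into each body as positive, Σ m c ΔT = 0:
warm ice to 0 °C: 0.124·2090·(0 − (-4.68)) = 1212.9
  fusion: m_ice L_f = 0.124·334000 = 41416
  meltwater 0→T: 0.124·4180·T = 518.32 T
  seawater: 3443.4(T − 76.9)
3961.7 T = 264795 − 42629 = 222166
T ≈ 56.08 °C. Since T > 0 °C, the all-ice-melts assumption holds.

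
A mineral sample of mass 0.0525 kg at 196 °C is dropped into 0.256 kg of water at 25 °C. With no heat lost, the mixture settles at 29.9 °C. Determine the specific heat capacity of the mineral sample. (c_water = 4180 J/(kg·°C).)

c ≈ 601 J/(kg·°C)

Setting the total heat transfer to zero:
0.0525·c·(29.9 − 196) + 0.256·4180·(29.9 − 25) = 0
-8.72 c = -5243.4
c = -5243.4/-8.72 ≈ 601.3 J/(kg·°C)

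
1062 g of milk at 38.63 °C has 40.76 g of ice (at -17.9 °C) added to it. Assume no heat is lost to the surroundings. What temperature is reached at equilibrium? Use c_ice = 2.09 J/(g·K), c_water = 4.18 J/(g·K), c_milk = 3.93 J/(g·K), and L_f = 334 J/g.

T_f ≈ 33.6 °C

Heat gained plus heat lost sum to zero:
warm ice to 0 °C: 40.76×2.09×(0 − (-17.9)) = 1524.9
  latent heat to melt: 40.76×334 = 13614
  meltwater 0→T: 40.76×4.18×T = 170.38 T
  milk: 4173.7(T − 38.63)
4344 T = 161228 − 15139 = 146090
T ≈ 33.63 °C — above 0 °C, consistent with complete melting.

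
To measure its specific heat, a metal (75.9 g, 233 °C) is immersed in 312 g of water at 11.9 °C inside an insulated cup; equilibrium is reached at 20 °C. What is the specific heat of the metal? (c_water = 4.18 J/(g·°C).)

c ≈ 0.653 J/(g·°C)

Heat lost by the metal = heat gained by the water:
75.9·c·(233 − 20) = 312·4.18·(20 − 11.9)
16167 c = 10564  ⇒  c ≈ 0.6534 J/(g·°C)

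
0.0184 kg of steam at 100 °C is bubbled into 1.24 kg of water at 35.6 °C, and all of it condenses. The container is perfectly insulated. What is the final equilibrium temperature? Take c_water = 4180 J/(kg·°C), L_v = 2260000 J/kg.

T_f ≈ 44.4 °C

Energy balance with sensible and latent terms:
steam→water at 100 °C releases m L_v = 0.0184×2260000 = 41584
  condensate cools 100→T: 0.0184×4180×(T − 100) = 76.91(T − 100)
  water warms: 1.24×4180×(T − 35.6) = 5183.2(T − 35.6)
5260.1 T = 41584 + 7691.2 + 184522 = 233797
T ≈ 44.45 °C (< 100 °C, so full condensation is consistent).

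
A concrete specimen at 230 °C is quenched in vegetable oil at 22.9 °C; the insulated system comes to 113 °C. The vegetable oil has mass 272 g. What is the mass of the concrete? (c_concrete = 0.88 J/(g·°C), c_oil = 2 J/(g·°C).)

m ≈ 476 g

|Q_concrete| = |Q_oil|:
m·0.88·(230 − 113) = 272·2·(113 − 22.9)
102.96 m = 49014  ⇒  m ≈ 476.1 g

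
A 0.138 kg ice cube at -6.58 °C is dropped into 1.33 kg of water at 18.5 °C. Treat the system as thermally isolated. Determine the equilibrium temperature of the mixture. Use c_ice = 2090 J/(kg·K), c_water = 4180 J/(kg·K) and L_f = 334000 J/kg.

T_f ≈ 8.9 °C

Taking heat into each body as positive, Σ m c ΔT = 0:
ice -6.58→0 °C: 0.138·2090·6.58 = 1897.8; melt ice: 0.138·334000 = 46092; warm the meltwater: 576.84 T; water: 5559.4(T − 18.5)
6136.2 T = 102849 − 47990 = 54859
T ≈ 8.94 °C (positive, so assuming full melt was valid).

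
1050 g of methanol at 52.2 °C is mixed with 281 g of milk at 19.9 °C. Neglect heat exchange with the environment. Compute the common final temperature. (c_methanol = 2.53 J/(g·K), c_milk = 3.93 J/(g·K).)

Energy conservation, ΣQ = 0:
1050*2.53*(T − 52.2) + 281*3.93*(T − 19.9) = 0
2656.5(T − 52.2) + 1104.3(T − 19.9) = 0
3760.8 T = 160645
T = 160645 / 3760.8 = 42.7 °C

T_f ≈ 42.7 °C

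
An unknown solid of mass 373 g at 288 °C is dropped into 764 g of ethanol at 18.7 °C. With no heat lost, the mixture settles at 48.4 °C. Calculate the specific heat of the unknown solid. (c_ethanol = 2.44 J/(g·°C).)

m_s c (T_s − T_f) = m_ethanol c_ethanol (T_f − T_0):
373×c×(288 − 48.4) = 764×2.44×(48.4 − 18.7)
89371 c = 55366  ⇒  c ≈ 0.6195 J/(g·°C)

c ≈ 0.62 J/(g·°C)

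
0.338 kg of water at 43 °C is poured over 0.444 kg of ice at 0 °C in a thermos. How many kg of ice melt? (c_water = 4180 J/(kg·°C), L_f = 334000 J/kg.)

Heat available from the water dropping to 0 °C: 0.338×4180×43 = 60752 J.
To melt every bit of ice: 0.444×334000 = 148296 J.
Since 60752 < 148296 J, not all the ice melts; equilibrium is at 0 °C.
m_melt = 60752 / L_f = 0.1819 kg.

m_melted ≈ 0.182 kg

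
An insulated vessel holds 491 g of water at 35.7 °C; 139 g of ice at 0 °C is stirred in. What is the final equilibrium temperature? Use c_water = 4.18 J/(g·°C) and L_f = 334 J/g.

Energy conservation, ΣQ = 0:
fusion: m_ice L_f = 139×334 = 46426; warm the meltwater: 581.02 T; water: 2052.4(T − 35.7)
2633.4 T = 73270 − 46426 = 26844
T ≈ 10.19 °C — above 0 °C, consistent with complete melting.

T_f ≈ 10.2 °C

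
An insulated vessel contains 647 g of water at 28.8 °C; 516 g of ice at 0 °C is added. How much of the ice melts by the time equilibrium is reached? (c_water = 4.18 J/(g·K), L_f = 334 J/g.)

m_melted ≈ 233 g

Water can give up m c ΔT = 647·4.18·28.8 = 77888 J before reaching 0 °C.
Fully melting the ice requires m_ice L_f = 516·334 = 172344 J.
That's not enough to melt it all — equilibrium is at 0 °C with ice remaining.
m_melted·334 = 77888  ⇒  m_melted ≈ 233.2 g.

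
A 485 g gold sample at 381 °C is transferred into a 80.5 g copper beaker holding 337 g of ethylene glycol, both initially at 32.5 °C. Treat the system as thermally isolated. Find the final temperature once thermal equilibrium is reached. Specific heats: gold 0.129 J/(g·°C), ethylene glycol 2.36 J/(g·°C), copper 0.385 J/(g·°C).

T_f ≈ 57.0 °C

Energy conservation, ΣQ = 0:
485×0.129×(T − 381) + 337×2.36×(T − 32.5) + 80.5×0.385×(T − 32.5) = 0
62.57(T − 381) + 795.32(T − 32.5) + 30.99(T − 32.5) = 0
(62.57 + 795.32 + 30.99) T = 62.57×381 + 795.32×32.5 + 30.99×32.5
T ≈ 57.03 °C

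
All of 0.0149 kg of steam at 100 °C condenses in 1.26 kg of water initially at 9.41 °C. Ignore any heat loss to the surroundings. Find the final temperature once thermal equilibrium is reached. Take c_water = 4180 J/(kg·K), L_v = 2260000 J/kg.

T_f ≈ 16.8 °C

Sum of m c ΔT and latent-heat terms is zero:
latent heat released on condensation: 0.0149×2260000 = 33674; condensate cools 100→T: 0.0149×4180×(T − 100) = 62.28(T − 100); original water: 5266.8(T − 9.41)
5329.1 T = 33674 + 6228.2 + 49561 = 89463
T ≈ 16.79 °C, under the boiling point, so the assumption holds.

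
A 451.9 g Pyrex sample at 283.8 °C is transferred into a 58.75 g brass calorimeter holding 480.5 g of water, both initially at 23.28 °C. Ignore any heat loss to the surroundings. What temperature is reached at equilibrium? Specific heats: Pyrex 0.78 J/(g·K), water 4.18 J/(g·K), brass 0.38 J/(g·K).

T_f ≈ 61.8 °C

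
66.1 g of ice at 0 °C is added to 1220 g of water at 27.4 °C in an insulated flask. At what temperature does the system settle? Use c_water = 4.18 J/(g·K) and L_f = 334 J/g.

T_f ≈ 21.9 °C

Energy conservation, ΣQ = 0:
melt ice: 66.1×334 = 22077
  warm the meltwater: 276.3 T
  water cools: 1220×4.18×(T − 27.4) = 5099.6(T − 27.4)
5375.9 T = 139729 − 22077 = 117652
T ≈ 21.89 °C. Since T > 0 °C, the all-ice-melts assumption holds.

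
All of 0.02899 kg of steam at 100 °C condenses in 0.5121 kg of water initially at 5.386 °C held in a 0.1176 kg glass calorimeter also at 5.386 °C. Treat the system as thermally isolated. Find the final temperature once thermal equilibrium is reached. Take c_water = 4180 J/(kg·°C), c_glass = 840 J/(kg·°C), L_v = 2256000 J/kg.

Taking heat into each body as positive, Σ m c ΔT = 0:
steam→water at 100 °C releases m L_v = 0.02899×2256000 = 65401; condensate cools 100→T: 0.02899×4180×(T − 100) = 121.18(T − 100); water warms: 0.5121×4180×(T − 5.386) = 2140.6(T − 5.386); cup: 98.78(T − 5.386)
2360.5 T = 65401 + 12118 + 12061 = 89580
T ≈ 37.95 °C (< 100 °C, so full condensation is consistent).

T_f ≈ 37.9 °C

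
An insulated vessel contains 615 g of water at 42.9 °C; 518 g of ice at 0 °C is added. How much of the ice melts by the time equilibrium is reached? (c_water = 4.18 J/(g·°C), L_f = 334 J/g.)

m_melted ≈ 330 g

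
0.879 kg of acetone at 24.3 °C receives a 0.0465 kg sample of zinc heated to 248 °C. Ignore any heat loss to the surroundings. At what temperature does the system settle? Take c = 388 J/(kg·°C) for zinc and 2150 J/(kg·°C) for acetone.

T_f ≈ 26.4 °C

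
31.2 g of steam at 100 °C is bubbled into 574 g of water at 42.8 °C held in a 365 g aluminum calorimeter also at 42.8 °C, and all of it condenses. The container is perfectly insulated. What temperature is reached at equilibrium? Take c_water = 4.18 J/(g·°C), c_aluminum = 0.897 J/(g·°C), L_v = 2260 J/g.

Heat gained plus heat lost sum to zero:
steam→water at 100 °C releases m L_v = 31.2·2260 = 70512; condensate cools 100→T: 31.2·4.18·(T − 100) = 130.42(T − 100); original water: 2399.3(T − 42.8); cup: 327.41(T − 42.8)
2857.1 T = 70512 + 13042 + 116704 = 200257
T ≈ 70.09 °C (< 100 °C, so full condensation is consistent).

T_f ≈ 70.1 °C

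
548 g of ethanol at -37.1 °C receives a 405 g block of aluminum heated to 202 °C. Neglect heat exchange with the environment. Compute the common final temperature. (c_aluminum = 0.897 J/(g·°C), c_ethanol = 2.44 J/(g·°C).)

Taking heat into each body as positive, Σ m c ΔT = 0:
405×0.897×(T − 202) + 548×2.44×(T − (-37.1)) = 0
363.29(T − 202) + 1337.1(T − (-37.1)) = 0
1700.4 T = 23776
T = 23776 / 1700.4 = 14 °C

T_f ≈ 14.0 °C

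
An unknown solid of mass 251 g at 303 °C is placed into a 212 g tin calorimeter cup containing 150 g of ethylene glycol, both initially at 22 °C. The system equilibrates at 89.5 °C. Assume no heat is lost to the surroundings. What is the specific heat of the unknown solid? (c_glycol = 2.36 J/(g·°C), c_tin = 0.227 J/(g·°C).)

c ≈ 0.507 J/(g·°C)

Setting the total heat transfer to zero:
251×c×(89.5 − 303) + 150×2.36×(89.5 − 22) + 212×0.227×(89.5 − 22) = 0
-53588 c = -27143
c = -27143/-53588 ≈ 0.5065 J/(g·°C)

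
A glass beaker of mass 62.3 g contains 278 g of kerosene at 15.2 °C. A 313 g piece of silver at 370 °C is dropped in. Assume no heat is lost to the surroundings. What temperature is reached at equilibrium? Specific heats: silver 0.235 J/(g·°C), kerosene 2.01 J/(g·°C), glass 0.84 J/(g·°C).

Energy conservation, ΣQ = 0:
313×0.235×(T − 370) + 278×2.01×(T − 15.2) + 62.3×0.84×(T − 15.2) = 0
73.55(T − 370) + 558.78(T − 15.2) + 52.33(T − 15.2) = 0
684.67 T = 36504
T ≈ 53.32 °C

T_f ≈ 53.3 °C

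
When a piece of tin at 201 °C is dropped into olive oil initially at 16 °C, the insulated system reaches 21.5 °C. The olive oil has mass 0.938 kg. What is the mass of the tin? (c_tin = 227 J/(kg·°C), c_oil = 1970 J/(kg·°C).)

m ≈ 0.249 kg

Setting the total heat transfer to zero:
m×227×(21.5 − 201) + 0.938×1970×(21.5 − 16) = 0
-40746 m = -10163
m = -10163/-40746 ≈ 0.2494 kg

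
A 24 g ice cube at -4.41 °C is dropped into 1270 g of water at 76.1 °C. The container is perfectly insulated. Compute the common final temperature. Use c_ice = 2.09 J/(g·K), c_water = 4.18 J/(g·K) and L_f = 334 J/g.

Net heat exchanged in the isolated system is zero:
warm ice to 0 °C: 24×2.09×(0 − (-4.41)) = 221.21; melt ice: 24×334 = 8016; meltwater 0→T: 24×4.18×T = 100.32 T; water cools: 1270×4.18×(T − 76.1) = 5308.6(T − 76.1)
5408.9 T = 403984 − 8237.2 = 395747
T ≈ 73.17 °C — above 0 °C, consistent with complete melting.

T_f ≈ 73.2 °C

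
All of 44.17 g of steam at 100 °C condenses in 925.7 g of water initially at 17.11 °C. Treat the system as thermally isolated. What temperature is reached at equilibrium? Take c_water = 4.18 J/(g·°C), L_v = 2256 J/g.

T_f ≈ 45.5 °C

Setting the total heat transfer to zero:
latent heat released on condensation: 44.17×2256 = 99648; condensate cools 100→T: 44.17×4.18×(T − 100) = 184.63(T − 100); original water: 3869.4(T − 17.11)
4054.1 T = 99648 + 18463 + 66206 = 184316
T ≈ 45.46 °C — below 100 °C, confirming all the steam condensed.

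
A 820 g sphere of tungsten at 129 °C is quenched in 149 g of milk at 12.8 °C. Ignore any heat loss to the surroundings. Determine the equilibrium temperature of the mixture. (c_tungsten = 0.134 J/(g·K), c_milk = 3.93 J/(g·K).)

T_f ≈ 31.2 °C

Setting the total heat transfer to zero:
820*0.134*(T − 129) + 149*3.93*(T − 12.8) = 0
109.88(T − 129) + 585.57(T − 12.8) = 0
695.45 T = 21670
T ≈ 31.16 °C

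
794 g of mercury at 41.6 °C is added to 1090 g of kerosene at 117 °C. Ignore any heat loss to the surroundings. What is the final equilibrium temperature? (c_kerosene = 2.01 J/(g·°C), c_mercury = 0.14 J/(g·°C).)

T_f = Σ m_i c_i T_i / Σ m_i c_i:
T_f = (2190.9*117 + 111.16*41.6) / (2190.9 + 111.16)
    = 260960 / 2302.1 ≈ 113.36 °C

T_f ≈ 113.4 °C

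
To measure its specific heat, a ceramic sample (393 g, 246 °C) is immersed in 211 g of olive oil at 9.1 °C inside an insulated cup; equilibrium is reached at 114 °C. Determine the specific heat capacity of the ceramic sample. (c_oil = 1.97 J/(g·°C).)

Heat lost by the ceramic sample = heat gained by the oil:
393·c·(246 − 114) = 211·1.97·(114 − 9.1)
51876 c = 43604  ⇒  c ≈ 0.8405 J/(g·°C)

c ≈ 0.841 J/(g·°C)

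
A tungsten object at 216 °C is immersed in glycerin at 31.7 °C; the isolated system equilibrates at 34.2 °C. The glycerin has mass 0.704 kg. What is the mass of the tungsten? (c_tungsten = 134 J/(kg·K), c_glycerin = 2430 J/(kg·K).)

Energy conservation, ΣQ = 0:
m×134×(34.2 − 216) + 0.704×2430×(34.2 − 31.7) = 0
-24361 m = -4276.8
m = -4276.8/-24361 ≈ 0.1756 kg

m ≈ 0.176 kg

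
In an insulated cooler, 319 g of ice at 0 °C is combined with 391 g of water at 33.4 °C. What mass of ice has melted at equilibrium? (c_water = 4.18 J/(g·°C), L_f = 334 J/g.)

m_melted ≈ 163 g

Heat available from the water dropping to 0 °C: 391·4.18·33.4 = 54588 J.
To melt every bit of ice: 319·334 = 106546 J.
54588 J < 106546 J, so only part of the ice melts and the system sits at 0 °C.
m_melt = 54588 / L_f = 163.4 g.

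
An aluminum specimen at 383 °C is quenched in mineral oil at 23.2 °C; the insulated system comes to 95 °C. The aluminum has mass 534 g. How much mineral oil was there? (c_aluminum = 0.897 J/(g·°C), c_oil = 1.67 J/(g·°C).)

Heat gained plus heat lost sum to zero:
534·0.897·(95 − 383) + m·1.67·(95 − 23.2) = 0
119.91 m = 137951
m = 137951/119.91 ≈ 1150 g

m ≈ 1150 g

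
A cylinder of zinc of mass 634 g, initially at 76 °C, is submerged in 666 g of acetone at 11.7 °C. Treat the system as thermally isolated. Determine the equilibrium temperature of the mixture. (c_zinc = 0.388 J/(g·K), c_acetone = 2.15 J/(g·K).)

Heat gained plus heat lost sum to zero:
634·0.388·(T − 76) + 666·2.15·(T − 11.7) = 0
(245.99 + 1431.9) T = 245.99·76 + 1431.9·11.7
T = 35449/1677.9 ≈ 21.13 °C

T_f ≈ 21.1 °C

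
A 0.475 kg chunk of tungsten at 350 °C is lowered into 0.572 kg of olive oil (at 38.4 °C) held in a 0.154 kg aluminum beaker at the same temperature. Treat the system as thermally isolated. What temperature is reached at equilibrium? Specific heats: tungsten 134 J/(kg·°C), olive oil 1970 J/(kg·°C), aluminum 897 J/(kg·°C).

T_f ≈ 53.3 °C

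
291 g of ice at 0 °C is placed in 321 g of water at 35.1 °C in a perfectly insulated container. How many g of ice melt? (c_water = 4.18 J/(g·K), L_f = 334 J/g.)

m_melted ≈ 141 g

Cooling the water to 0 °C releases 321·4.18·35.1 = 47096 J.
To melt every bit of ice: 291·334 = 97194 J.
Since 47096 < 97194 J, not all the ice melts; equilibrium is at 0 °C.
m_melted·334 = 47096  ⇒  m_melted ≈ 141 g.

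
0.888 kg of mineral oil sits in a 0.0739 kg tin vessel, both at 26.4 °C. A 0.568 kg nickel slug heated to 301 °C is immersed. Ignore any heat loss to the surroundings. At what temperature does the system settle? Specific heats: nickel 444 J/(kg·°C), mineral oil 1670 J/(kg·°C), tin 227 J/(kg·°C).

Setting the total heat transfer to zero:
0.568·444·(T − 301) + 0.888·1670·(T − 26.4) + 0.0739·227·(T − 26.4) = 0
(252.19 + 1483 + 16.78) T = 252.19·301 + 1483·26.4 + 16.78·26.4
T ≈ 65.93 °C

T_f ≈ 65.9 °C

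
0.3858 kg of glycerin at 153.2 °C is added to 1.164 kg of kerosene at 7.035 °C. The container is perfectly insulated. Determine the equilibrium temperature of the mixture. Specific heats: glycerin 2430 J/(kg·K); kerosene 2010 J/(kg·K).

T_f ≈ 48.8 °C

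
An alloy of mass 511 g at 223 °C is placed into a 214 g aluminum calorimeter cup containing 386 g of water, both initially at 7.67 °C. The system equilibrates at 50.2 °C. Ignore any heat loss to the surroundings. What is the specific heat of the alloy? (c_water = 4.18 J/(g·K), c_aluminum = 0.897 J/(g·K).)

c ≈ 0.87 J/(g·K)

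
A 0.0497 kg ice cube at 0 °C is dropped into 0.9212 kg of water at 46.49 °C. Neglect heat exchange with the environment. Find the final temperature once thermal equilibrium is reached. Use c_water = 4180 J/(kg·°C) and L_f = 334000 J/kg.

T_f ≈ 40.0 °C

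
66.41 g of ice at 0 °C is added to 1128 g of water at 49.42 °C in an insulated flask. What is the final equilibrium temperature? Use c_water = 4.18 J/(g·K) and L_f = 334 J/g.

T_f ≈ 42.2 °C

Conservation of energy gives ΣQ = 0:
latent heat to melt: 66.41·334 = 22181
  warm the meltwater: 277.59 T
  water: 4715(T − 49.42)
4992.6 T = 233017 − 22181 = 210836
T ≈ 42.23 °C — above 0 °C, consistent with complete melting.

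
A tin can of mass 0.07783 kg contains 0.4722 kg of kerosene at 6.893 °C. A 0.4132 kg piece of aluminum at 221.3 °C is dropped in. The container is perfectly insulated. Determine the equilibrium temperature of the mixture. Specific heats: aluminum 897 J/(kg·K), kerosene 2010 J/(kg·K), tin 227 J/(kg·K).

T_f ≈ 66.3 °C

Energy conservation, ΣQ = 0:
0.4132·897·(T − 221.3) + 0.4722·2010·(T − 6.893) + 0.07783·227·(T − 6.893) = 0
1337.4 T = 88687
T = 88687 / 1337.4 = 66.3 °C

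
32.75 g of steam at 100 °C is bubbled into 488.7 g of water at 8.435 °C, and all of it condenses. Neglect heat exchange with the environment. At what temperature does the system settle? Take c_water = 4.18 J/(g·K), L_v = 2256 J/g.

T_f ≈ 48.1 °C

Energy balance with sensible and latent terms:
latent heat released on condensation: 32.75·2256 = 73884; condensate cools 100→T: 32.75·4.18·(T − 100) = 136.89(T − 100); original water: 2042.8(T − 8.435)
2179.7 T = 73884 + 13689 + 17231 = 104804
T ≈ 48.08 °C — below 100 °C, confirming all the steam condensed.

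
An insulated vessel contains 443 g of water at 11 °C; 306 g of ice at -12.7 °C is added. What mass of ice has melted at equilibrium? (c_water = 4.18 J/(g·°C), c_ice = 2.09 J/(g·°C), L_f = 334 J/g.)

Water can give up m c ΔT = 443·4.18·11 = 20369 J before reaching 0 °C.
Warming the ice to 0 °C takes 306·2.09·12.7 = 8122.2 J, leaving 12247 J for melting.
To melt every bit of ice: 306·334 = 102204 J.
That's not enough to melt it all — equilibrium is at 0 °C with ice remaining.
m_melted·334 = 12247  ⇒  m_melted ≈ 36.67 g.

m_melted ≈ 36.7 g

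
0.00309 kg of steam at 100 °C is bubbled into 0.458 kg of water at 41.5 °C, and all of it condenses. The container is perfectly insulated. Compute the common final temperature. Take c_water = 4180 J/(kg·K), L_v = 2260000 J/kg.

T_f ≈ 45.5 °C

Setting the total heat transfer to zero:
steam→water at 100 °C releases m L_v = 0.00309·2260000 = 6983.4
  condensed water 100 °C→T: 12.92(T − 100)
  water warms: 0.458·4180·(T − 41.5) = 1914.4(T − 41.5)
1927.4 T = 6983.4 + 1291.6 + 79449 = 87724
T ≈ 45.52 °C, under the boiling point, so the assumption holds.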